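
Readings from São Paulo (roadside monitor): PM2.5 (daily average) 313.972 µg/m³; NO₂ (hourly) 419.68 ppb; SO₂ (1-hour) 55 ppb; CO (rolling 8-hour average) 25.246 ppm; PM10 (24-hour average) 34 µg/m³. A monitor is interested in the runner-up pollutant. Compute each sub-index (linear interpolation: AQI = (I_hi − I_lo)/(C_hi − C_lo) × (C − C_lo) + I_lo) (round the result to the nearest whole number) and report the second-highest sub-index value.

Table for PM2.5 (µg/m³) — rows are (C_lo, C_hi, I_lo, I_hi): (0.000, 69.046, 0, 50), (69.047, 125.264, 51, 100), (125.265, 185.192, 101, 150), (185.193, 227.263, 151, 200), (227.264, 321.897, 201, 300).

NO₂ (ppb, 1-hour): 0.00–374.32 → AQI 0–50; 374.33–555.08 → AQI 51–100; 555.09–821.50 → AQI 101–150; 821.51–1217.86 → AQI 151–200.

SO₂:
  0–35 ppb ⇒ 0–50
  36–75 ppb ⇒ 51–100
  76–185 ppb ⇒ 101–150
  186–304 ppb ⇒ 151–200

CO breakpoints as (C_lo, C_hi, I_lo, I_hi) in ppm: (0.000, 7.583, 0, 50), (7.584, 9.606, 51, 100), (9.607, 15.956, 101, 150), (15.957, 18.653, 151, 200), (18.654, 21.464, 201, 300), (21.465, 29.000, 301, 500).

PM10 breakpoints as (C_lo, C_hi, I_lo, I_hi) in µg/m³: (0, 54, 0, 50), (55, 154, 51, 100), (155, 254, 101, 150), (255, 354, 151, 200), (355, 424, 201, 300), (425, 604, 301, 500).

292

PM2.5: 313.972 lies in 227.264–321.897, so I_lo=201, I_hi=300, C_lo=227.264, C_hi=321.897.
(300−201)/(321.897−227.264) × (313.972−227.264) + 201 = 99/94.633 × 86.708 + 201 ≈ 291.71 → 292.
NO₂ 419.68: bracket 374.33–555.08 → index 51–100; slope 49/180.75, offset 45.35.
AQI = 51 + 49/180.75·45.35 ≈ 63.29 ⇒ 63.
SO₂: 55 ∈ [36, 75] ↔ index [51, 100].
51 + (55−36)·(100−51)/(75−36) = 51 + 19·49/39 ≈ 74.87, so AQI = 75.
CO: 25.246 ∈ [21.465, 29.000] ↔ index [301, 500].
301 + (25.246−21.465)·(500−301)/(29.000−21.465) = 301 + 3.781·199/7.535 ≈ 400.86, so AQI = 401.
PM10 34: bracket 0–54 → index 0–50; slope 50/54, offset 34.
AQI = 0 + 50/54·34 ≈ 31.48 ⇒ 31.
Sub-indices: PM2.5→292, NO₂→63, SO₂→75, CO→401, PM10→31. Ranked high→low: 401, 292, 75, 63, 31. Second-highest sub-index = 292.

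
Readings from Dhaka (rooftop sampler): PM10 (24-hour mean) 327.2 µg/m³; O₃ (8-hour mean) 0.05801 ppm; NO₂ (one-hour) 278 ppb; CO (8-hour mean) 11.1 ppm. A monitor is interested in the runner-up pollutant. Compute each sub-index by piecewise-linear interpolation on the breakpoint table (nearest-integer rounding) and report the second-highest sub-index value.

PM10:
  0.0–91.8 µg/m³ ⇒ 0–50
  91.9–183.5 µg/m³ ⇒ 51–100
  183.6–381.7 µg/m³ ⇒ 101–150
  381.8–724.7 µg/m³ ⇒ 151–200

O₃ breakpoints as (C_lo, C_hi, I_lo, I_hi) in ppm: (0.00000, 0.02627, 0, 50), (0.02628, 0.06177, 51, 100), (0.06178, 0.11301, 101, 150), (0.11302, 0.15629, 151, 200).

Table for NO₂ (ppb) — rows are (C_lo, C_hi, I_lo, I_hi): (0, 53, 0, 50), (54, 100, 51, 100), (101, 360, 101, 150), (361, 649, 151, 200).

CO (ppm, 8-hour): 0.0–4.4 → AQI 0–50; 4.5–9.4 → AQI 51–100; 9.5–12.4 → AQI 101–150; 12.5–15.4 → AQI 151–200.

134

PM10: 327.2 ∈ [183.6, 381.7] ↔ index [101, 150].
101 + (327.2−183.6)·(150−101)/(381.7−183.6) = 101 + 143.6·49/198.1 ≈ 136.52, so AQI = 137.
O₃: 0.05801 lies in 0.02628–0.06177, so I_lo=51, I_hi=100, C_lo=0.02628, C_hi=0.06177.
(100−51)/(0.06177−0.02628) × (0.05801−0.02628) + 51 = 49/0.03549 × 0.03173 + 51 ≈ 94.81 → 95.
NO₂: row 101–360 (AQI 101–150). (150−101)·(278−101)/(360−101) + 101 = 49·177/259 + 101 ≈ 134.49 → 134.
CO 11.1: bracket 9.5–12.4 → index 101–150; slope 49/2.9, offset 1.6.
AQI = 101 + 49/2.9·1.6 ≈ 128.03 ⇒ 128.
Sub-indices: PM10→137, O₃→95, NO₂→134, CO→128. Ranked high→low: 137, 134, 128, 95. Second-highest sub-index = 134.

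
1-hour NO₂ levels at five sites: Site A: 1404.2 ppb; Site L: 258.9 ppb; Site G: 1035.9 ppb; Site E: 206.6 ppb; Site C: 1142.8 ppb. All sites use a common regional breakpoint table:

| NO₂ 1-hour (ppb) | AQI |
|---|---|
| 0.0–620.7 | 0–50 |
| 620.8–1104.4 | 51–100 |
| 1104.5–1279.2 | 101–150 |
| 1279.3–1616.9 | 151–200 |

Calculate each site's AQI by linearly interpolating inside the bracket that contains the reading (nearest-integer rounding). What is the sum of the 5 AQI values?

Site A: 1404.2 lies in 1279.3–1616.9, so I_lo=151, I_hi=200, C_lo=1279.3, C_hi=1616.9.
(200−151)/(1616.9−1279.3) × (1404.2−1279.3) + 151 = 49/337.6 × 124.9 + 151 ≈ 169.13 → 169.
Site L: 258.9 ∈ [0.0, 620.7] ↔ index [0, 50].
0 + (258.9−0.0)·(50−0)/(620.7−0.0) = 0 + 258.9·50/620.7 ≈ 20.86, so AQI = 21.
Site G 1035.9: bracket 620.8–1104.4 → index 51–100; slope 49/483.6, offset 415.1.
AQI = 51 + 49/483.6·415.1 ≈ 93.06 ⇒ 93.
Site E: row 0.0–620.7 (AQI 0–50). (50−0)·(206.6−0.0)/(620.7−0.0) + 0 = 50·206.6/620.7 + 0 ≈ 16.64 → 17.
Site C: 1142.8 lies in 1104.5–1279.2, so I_lo=101, I_hi=150, C_lo=1104.5, C_hi=1279.2.
(150−101)/(1279.2−1104.5) × (1142.8−1104.5) + 101 = 49/174.7 × 38.3 + 101 ≈ 111.74 → 112.
AQIs: Site A=169, Site L=21, Site G=93, Site E=17, Site C=112. Sum = 169 + 21 + 93 + 17 + 112 = 412.

412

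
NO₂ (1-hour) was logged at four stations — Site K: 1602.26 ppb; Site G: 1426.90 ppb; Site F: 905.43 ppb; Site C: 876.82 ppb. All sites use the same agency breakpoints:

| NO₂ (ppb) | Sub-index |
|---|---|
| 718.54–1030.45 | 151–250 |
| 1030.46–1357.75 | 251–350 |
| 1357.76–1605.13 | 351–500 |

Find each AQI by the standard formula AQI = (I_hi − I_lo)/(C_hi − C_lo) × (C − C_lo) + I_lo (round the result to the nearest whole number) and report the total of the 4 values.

1302

Site K: row 1357.76–1605.13 (AQI 351–500). (500−351)·(1602.26−1357.76)/(1605.13−1357.76) + 351 = 149·244.50/247.37 + 351 ≈ 498.27 → 498.
Site G 1426.90: bracket 1357.76–1605.13 → index 351–500; slope 149/247.37, offset 69.14.
AQI = 351 + 149/247.37·69.14 ≈ 392.65 ⇒ 393.
Site F: 905.43 lies in 718.54–1030.45, so I_lo=151, I_hi=250, C_lo=718.54, C_hi=1030.45.
(250−151)/(1030.45−718.54) × (905.43−718.54) + 151 = 99/311.91 × 186.89 + 151 ≈ 210.32 → 210.
Site C 876.82: bracket 718.54–1030.45 → index 151–250; slope 99/311.91, offset 158.28.
AQI = 151 + 99/311.91·158.28 ≈ 201.24 ⇒ 201.
AQIs: Site K=498, Site G=393, Site F=210, Site C=201. Sum = 498 + 393 + 210 + 201 = 1302.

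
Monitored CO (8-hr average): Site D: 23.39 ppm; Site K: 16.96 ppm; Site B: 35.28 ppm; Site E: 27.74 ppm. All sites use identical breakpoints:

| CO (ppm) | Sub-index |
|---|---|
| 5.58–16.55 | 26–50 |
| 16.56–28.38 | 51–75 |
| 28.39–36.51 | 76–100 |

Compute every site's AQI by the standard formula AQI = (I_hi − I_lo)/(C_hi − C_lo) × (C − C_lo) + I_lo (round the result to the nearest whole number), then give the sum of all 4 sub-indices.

Site D: 23.39 ∈ [16.56, 28.38] ↔ index [51, 75].
51 + (23.39−16.56)·(75−51)/(28.38−16.56) = 51 + 6.83·24/11.82 ≈ 64.87, so AQI = 65.
Site K: row 16.56–28.38 (AQI 51–75). (75−51)·(16.96−16.56)/(28.38−16.56) + 51 = 24·0.40/11.82 + 51 ≈ 51.81 → 52.
Site B: 35.28 lies in 28.39–36.51, so I_lo=76, I_hi=100, C_lo=28.39, C_hi=36.51.
(100−76)/(36.51−28.39) × (35.28−28.39) + 76 = 24/8.12 × 6.89 + 76 ≈ 96.36 → 96.
Site E: row 16.56–28.38 (AQI 51–75). (75−51)·(27.74−16.56)/(28.38−16.56) + 51 = 24·11.18/11.82 + 51 ≈ 73.70 → 74.
AQIs: Site D=65, Site K=52, Site B=96, Site E=74. Sum = 65 + 52 + 96 + 74 = 287.

287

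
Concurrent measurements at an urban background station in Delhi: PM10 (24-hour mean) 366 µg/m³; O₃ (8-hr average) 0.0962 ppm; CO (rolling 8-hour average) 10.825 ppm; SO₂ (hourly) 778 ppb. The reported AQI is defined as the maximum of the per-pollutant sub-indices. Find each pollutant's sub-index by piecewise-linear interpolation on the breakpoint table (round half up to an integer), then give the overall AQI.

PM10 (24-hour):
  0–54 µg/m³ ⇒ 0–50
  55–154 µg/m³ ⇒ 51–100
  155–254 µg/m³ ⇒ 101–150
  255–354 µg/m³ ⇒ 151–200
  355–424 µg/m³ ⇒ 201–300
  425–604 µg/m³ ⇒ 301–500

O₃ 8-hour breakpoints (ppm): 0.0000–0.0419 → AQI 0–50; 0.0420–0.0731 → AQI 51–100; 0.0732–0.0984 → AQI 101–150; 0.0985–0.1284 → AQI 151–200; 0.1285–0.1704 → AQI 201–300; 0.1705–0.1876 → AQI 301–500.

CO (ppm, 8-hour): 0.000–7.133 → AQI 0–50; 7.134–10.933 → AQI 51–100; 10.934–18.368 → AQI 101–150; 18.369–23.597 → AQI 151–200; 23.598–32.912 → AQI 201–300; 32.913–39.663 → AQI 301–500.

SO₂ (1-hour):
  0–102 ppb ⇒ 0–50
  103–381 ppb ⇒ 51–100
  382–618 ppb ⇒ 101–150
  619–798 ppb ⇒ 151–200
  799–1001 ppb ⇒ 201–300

217

PM10 366: bracket 355–424 → index 201–300; slope 99/69, offset 11.
AQI = 201 + 99/69·11 ≈ 216.78 ⇒ 217.
O₃ 0.0962: bracket 0.0732–0.0984 → index 101–150; slope 49/0.0252, offset 0.0230.
AQI = 101 + 49/0.0252·0.0230 ≈ 145.72 ⇒ 146.
CO: row 7.134–10.933 (AQI 51–100). (100−51)·(10.825−7.134)/(10.933−7.134) + 51 = 49·3.691/3.799 + 51 ≈ 98.61 → 99.
SO₂: 778 lies in 619–798, so I_lo=151, I_hi=200, C_lo=619, C_hi=798.
(200−151)/(798−619) × (778−619) + 151 = 49/179 × 159 + 151 ≈ 194.53 → 195.
Sub-indices: PM10→217, O₃→146, CO→99, SO₂→195. Overall AQI = max = 217; dominant pollutant is PM10.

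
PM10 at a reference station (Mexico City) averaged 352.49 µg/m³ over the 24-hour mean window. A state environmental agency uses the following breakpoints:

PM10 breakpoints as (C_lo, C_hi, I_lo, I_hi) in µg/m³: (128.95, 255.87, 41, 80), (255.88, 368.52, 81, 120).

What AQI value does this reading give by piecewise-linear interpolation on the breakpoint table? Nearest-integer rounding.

114

PM10: row 255.88–368.52 (AQI 81–120). (120−81)·(352.49−255.88)/(368.52−255.88) + 81 = 39·96.61/112.64 + 81 ≈ 114.45 → 114.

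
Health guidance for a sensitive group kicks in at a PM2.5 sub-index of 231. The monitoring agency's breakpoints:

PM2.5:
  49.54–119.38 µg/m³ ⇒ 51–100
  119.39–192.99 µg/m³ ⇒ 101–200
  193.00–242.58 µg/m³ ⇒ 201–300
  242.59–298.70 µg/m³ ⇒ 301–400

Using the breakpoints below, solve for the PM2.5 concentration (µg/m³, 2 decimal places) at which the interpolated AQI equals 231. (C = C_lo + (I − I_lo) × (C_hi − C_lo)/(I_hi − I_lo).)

208.02

AQI 231 lies in the 201–300 band, which corresponds to 193.00–242.58 µg/m³.
C = 193.00 + (231−201)×(242.58−193.00)/(300−201) = 193.00 + 30×49.58/99 ≈ 208.0242 µg/m³ → 208.02 µg/m³ to 2 dp.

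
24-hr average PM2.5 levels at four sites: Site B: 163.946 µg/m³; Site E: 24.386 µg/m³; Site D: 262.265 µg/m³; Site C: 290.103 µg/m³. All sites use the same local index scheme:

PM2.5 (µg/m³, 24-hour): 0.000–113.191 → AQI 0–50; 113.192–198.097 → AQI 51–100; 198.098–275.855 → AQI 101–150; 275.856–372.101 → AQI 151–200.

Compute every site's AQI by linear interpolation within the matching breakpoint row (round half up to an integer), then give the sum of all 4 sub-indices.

Site B: 163.946 ∈ [113.192, 198.097] ↔ index [51, 100].
51 + (163.946−113.192)·(100−51)/(198.097−113.192) = 51 + 50.754·49/84.905 ≈ 80.29, so AQI = 80.
Site E: 24.386 ∈ [0.000, 113.191] ↔ index [0, 50].
0 + (24.386−0.000)·(50−0)/(113.191−0.000) = 0 + 24.386·50/113.191 ≈ 10.77, so AQI = 11.
Site D: 262.265 lies in 198.098–275.855, so I_lo=101, I_hi=150, C_lo=198.098, C_hi=275.855.
(150−101)/(275.855−198.098) × (262.265−198.098) + 101 = 49/77.757 × 64.167 + 101 ≈ 141.44 → 141.
Site C: 290.103 ∈ [275.856, 372.101] ↔ index [151, 200].
151 + (290.103−275.856)·(200−151)/(372.101−275.856) = 151 + 14.247·49/96.245 ≈ 158.25, so AQI = 158.
AQIs: Site B=80, Site E=11, Site D=141, Site C=158. Sum = 80 + 11 + 141 + 158 = 390.

390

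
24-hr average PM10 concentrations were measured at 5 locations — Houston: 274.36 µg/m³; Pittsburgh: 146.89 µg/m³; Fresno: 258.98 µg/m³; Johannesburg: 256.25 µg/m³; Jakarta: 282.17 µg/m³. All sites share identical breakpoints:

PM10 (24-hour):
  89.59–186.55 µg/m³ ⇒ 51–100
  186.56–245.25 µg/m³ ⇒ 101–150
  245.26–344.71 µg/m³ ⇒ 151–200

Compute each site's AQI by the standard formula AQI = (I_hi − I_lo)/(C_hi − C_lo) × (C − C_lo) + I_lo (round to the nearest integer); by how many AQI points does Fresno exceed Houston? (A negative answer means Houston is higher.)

Houston: 274.36 ∈ [245.26, 344.71] ↔ index [151, 200].
151 + (274.36−245.26)·(200−151)/(344.71−245.26) = 151 + 29.10·49/99.45 ≈ 165.34, so AQI = 165.
Pittsburgh: 146.89 lies in 89.59–186.55, so I_lo=51, I_hi=100, C_lo=89.59, C_hi=186.55.
(100−51)/(186.55−89.59) × (146.89−89.59) + 51 = 49/96.96 × 57.30 + 51 ≈ 79.96 → 80.
Fresno: row 245.26–344.71 (AQI 151–200). (200−151)·(258.98−245.26)/(344.71−245.26) + 151 = 49·13.72/99.45 + 151 ≈ 157.76 → 158.
Johannesburg: 256.25 ∈ [245.26, 344.71] ↔ index [151, 200].
151 + (256.25−245.26)·(200−151)/(344.71−245.26) = 151 + 10.99·49/99.45 ≈ 156.41, so AQI = 156.
Jakarta: 282.17 ∈ [245.26, 344.71] ↔ index [151, 200].
151 + (282.17−245.26)·(200−151)/(344.71−245.26) = 151 + 36.91·49/99.45 ≈ 169.19, so AQI = 169.
AQIs: Houston=165, Pittsburgh=80, Fresno=158, Johannesburg=156, Jakarta=169. Fresno (158) − Houston (165) = -7.

-7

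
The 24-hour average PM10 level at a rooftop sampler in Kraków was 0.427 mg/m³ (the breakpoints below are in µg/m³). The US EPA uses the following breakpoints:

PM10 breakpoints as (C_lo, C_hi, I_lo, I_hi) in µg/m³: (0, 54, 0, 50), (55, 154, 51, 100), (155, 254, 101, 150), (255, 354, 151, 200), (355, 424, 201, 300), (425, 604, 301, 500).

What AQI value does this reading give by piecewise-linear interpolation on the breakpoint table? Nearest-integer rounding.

Convert: 0.427 mg/m³ = 427 µg/m³.
PM10: row 425–604 (AQI 301–500). (500−301)·(427−425)/(604−425) + 301 = 199·2/179 + 301 ≈ 303.22 → 303.
AQI 303 falls in the Hazardous category.

303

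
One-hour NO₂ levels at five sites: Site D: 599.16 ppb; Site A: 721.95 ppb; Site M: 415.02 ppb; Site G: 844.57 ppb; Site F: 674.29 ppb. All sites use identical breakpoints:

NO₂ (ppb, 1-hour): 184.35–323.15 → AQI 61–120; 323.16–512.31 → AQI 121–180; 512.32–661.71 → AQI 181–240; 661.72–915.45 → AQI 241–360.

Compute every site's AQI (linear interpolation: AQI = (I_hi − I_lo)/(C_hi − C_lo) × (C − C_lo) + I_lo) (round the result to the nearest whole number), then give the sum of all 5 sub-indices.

Site D 599.16: bracket 512.32–661.71 → index 181–240; slope 59/149.39, offset 86.84.
AQI = 181 + 59/149.39·86.84 ≈ 215.30 ⇒ 215.
Site A 721.95: bracket 661.72–915.45 → index 241–360; slope 119/253.73, offset 60.23.
AQI = 241 + 119/253.73·60.23 ≈ 269.25 ⇒ 269.
Site M: row 323.16–512.31 (AQI 121–180). (180−121)·(415.02−323.16)/(512.31−323.16) + 121 = 59·91.86/189.15 + 121 ≈ 149.65 → 150.
Site G: 844.57 lies in 661.72–915.45, so I_lo=241, I_hi=360, C_lo=661.72, C_hi=915.45.
(360−241)/(915.45−661.72) × (844.57−661.72) + 241 = 119/253.73 × 182.85 + 241 ≈ 326.76 → 327.
Site F: 674.29 ∈ [661.72, 915.45] ↔ index [241, 360].
241 + (674.29−661.72)·(360−241)/(915.45−661.72) = 241 + 12.57·119/253.73 ≈ 246.90, so AQI = 247.
AQIs: Site D=215, Site A=269, Site M=150, Site G=327, Site F=247. Sum = 215 + 269 + 150 + 327 + 247 = 1208.

1208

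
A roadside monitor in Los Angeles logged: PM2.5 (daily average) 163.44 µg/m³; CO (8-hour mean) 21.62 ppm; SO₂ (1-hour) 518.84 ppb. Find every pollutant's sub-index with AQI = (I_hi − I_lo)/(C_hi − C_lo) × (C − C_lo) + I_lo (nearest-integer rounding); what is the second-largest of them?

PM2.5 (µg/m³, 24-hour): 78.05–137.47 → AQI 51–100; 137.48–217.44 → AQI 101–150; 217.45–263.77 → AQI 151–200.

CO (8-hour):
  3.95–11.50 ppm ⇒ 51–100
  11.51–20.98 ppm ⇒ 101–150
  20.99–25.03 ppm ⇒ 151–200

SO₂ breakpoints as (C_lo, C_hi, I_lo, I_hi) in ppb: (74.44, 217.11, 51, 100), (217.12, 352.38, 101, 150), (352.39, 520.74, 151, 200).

159

PM2.5 163.44: bracket 137.48–217.44 → index 101–150; slope 49/79.96, offset 25.96.
AQI = 101 + 49/79.96·25.96 ≈ 116.91 ⇒ 117.
CO: 21.62 ∈ [20.99, 25.03] ↔ index [151, 200].
151 + (21.62−20.99)·(200−151)/(25.03−20.99) = 151 + 0.63·49/4.04 ≈ 158.64, so AQI = 159.
SO₂ 518.84: bracket 352.39–520.74 → index 151–200; slope 49/168.35, offset 166.45.
AQI = 151 + 49/168.35·166.45 ≈ 199.45 ⇒ 199.
Sub-indices: PM2.5→117, CO→159, SO₂→199. Ranked high→low: 199, 159, 117. Second-highest sub-index = 159.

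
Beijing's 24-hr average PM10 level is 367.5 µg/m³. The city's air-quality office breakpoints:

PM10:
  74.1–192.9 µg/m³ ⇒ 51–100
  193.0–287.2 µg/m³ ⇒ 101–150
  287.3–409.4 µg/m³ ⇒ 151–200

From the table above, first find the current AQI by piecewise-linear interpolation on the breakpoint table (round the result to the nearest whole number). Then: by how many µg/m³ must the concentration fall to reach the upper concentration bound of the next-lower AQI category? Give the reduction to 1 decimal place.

80.3

PM10: 367.5 lies in 287.3–409.4, so I_lo=151, I_hi=200, C_lo=287.3, C_hi=409.4.
(200−151)/(409.4−287.3) × (367.5−287.3) + 151 = 49/122.1 × 80.2 + 151 ≈ 183.19 → 183.
Current AQI 183 is in the Unhealthy range (151–200). The next-lower category tops out at AQI 150, whose upper concentration bound is 287.2 µg/m³.
Reduction needed = 367.5 − 287.2 = 80.3 µg/m³.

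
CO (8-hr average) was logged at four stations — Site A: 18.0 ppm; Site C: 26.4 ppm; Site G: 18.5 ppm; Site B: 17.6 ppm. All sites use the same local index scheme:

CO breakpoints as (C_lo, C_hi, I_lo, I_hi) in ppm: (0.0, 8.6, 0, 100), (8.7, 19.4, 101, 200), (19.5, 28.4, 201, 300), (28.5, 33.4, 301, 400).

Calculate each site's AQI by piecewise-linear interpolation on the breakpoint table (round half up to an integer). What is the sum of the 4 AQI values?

840

Site A: 18.0 ∈ [8.7, 19.4] ↔ index [101, 200].
101 + (18.0−8.7)·(200−101)/(19.4−8.7) = 101 + 9.3·99/10.7 ≈ 187.05, so AQI = 187.
Site C: row 19.5–28.4 (AQI 201–300). (300−201)·(26.4−19.5)/(28.4−19.5) + 201 = 99·6.9/8.9 + 201 ≈ 277.75 → 278.
Site G: 18.5 lies in 8.7–19.4, so I_lo=101, I_hi=200, C_lo=8.7, C_hi=19.4.
(200−101)/(19.4−8.7) × (18.5−8.7) + 101 = 99/10.7 × 9.8 + 101 ≈ 191.67 → 192.
Site B: 17.6 ∈ [8.7, 19.4] ↔ index [101, 200].
101 + (17.6−8.7)·(200−101)/(19.4−8.7) = 101 + 8.9·99/10.7 ≈ 183.35, so AQI = 183.
AQIs: Site A=187, Site C=278, Site G=192, Site B=183. Sum = 187 + 278 + 192 + 183 = 840.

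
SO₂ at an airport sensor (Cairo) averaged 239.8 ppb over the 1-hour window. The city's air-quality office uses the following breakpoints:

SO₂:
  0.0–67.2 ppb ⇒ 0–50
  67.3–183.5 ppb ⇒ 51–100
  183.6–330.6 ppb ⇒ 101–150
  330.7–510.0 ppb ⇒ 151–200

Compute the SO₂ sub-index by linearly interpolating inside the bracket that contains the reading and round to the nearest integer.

120

SO₂: 239.8 lies in 183.6–330.6, so I_lo=101, I_hi=150, C_lo=183.6, C_hi=330.6.
(150−101)/(330.6−183.6) × (239.8−183.6) + 101 = 49/147.0 × 56.2 + 101 ≈ 119.73 → 120.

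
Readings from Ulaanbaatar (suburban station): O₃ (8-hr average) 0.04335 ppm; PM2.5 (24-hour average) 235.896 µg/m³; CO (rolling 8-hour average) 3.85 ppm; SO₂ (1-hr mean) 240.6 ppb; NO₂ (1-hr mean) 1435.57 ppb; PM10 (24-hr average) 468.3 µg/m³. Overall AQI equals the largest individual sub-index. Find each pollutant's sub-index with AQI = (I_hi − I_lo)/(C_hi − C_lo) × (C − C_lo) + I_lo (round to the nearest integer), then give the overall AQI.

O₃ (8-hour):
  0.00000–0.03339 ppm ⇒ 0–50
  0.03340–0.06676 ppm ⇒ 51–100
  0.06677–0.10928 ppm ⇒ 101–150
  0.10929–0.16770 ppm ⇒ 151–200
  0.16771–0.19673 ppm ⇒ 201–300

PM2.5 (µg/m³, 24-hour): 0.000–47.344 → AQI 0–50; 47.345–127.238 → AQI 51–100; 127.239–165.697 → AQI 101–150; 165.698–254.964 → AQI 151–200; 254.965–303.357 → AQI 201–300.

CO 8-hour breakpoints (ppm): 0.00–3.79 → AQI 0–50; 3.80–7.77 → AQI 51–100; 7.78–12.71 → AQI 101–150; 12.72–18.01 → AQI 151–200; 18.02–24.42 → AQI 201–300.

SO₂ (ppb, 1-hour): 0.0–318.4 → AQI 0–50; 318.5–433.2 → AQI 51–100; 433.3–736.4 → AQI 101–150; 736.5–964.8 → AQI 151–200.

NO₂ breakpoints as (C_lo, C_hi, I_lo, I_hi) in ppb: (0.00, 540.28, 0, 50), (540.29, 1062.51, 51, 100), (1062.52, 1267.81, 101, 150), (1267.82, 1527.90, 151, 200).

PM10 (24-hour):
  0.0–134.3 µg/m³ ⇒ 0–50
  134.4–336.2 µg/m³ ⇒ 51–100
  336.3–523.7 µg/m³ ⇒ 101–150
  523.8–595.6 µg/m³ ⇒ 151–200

190

O₃: 0.04335 ∈ [0.03340, 0.06676] ↔ index [51, 100].
51 + (0.04335−0.03340)·(100−51)/(0.06676−0.03340) = 51 + 0.00995·49/0.03336 ≈ 65.61, so AQI = 66.
PM2.5 235.896: bracket 165.698–254.964 → index 151–200; slope 49/89.266, offset 70.198.
AQI = 151 + 49/89.266·70.198 ≈ 189.53 ⇒ 190.
CO: row 3.80–7.77 (AQI 51–100). (100−51)·(3.85−3.80)/(7.77−3.80) + 51 = 49·0.05/3.97 + 51 ≈ 51.62 → 52.
SO₂: row 0.0–318.4 (AQI 0–50). (50−0)·(240.6−0.0)/(318.4−0.0) + 0 = 50·240.6/318.4 + 0 ≈ 37.78 → 38.
NO₂: row 1267.82–1527.90 (AQI 151–200). (200−151)·(1435.57−1267.82)/(1527.90−1267.82) + 151 = 49·167.75/260.08 + 151 ≈ 182.60 → 183.
PM10: 468.3 lies in 336.3–523.7, so I_lo=101, I_hi=150, C_lo=336.3, C_hi=523.7.
(150−101)/(523.7−336.3) × (468.3−336.3) + 101 = 49/187.4 × 132.0 + 101 ≈ 135.51 → 136.
Sub-indices: O₃→66, PM2.5→190, CO→52, SO₂→38, NO₂→183, PM10→136. Overall AQI = max = 190; dominant pollutant is PM2.5.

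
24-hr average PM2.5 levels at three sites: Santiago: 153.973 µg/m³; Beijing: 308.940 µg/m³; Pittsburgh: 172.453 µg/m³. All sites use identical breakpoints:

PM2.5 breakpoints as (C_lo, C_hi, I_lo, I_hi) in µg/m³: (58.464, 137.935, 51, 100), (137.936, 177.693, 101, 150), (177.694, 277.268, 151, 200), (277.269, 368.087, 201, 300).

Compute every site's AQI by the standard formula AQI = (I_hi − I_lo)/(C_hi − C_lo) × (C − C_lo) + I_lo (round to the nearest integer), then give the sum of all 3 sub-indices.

501

Santiago: row 137.936–177.693 (AQI 101–150). (150−101)·(153.973−137.936)/(177.693−137.936) + 101 = 49·16.037/39.757 + 101 ≈ 120.77 → 121.
Beijing: 308.940 lies in 277.269–368.087, so I_lo=201, I_hi=300, C_lo=277.269, C_hi=368.087.
(300−201)/(368.087−277.269) × (308.940−277.269) + 201 = 99/90.818 × 31.671 + 201 ≈ 235.52 → 236.
Pittsburgh: 172.453 ∈ [137.936, 177.693] ↔ index [101, 150].
101 + (172.453−137.936)·(150−101)/(177.693−137.936) = 101 + 34.517·49/39.757 ≈ 143.54, so AQI = 144.
AQIs: Santiago=121, Beijing=236, Pittsburgh=144. Sum = 121 + 236 + 144 = 501.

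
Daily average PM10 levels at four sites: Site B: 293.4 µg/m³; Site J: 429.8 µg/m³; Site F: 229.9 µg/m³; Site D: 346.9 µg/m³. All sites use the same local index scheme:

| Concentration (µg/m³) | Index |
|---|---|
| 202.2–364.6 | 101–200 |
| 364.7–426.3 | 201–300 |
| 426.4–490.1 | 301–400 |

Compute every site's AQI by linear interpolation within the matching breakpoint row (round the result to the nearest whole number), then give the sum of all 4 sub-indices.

770

Site B: 293.4 lies in 202.2–364.6, so I_lo=101, I_hi=200, C_lo=202.2, C_hi=364.6.
(200−101)/(364.6−202.2) × (293.4−202.2) + 101 = 99/162.4 × 91.2 + 101 ≈ 156.60 → 157.
Site J: row 426.4–490.1 (AQI 301–400). (400−301)·(429.8−426.4)/(490.1−426.4) + 301 = 99·3.4/63.7 + 301 ≈ 306.28 → 306.
Site F: 229.9 lies in 202.2–364.6, so I_lo=101, I_hi=200, C_lo=202.2, C_hi=364.6.
(200−101)/(364.6−202.2) × (229.9−202.2) + 101 = 99/162.4 × 27.7 + 101 ≈ 117.89 → 118.
Site D: row 202.2–364.6 (AQI 101–200). (200−101)·(346.9−202.2)/(364.6−202.2) + 101 = 99·144.7/162.4 + 101 ≈ 189.21 → 189.
AQIs: Site B=157, Site J=306, Site F=118, Site D=189. Sum = 157 + 306 + 118 + 189 = 770.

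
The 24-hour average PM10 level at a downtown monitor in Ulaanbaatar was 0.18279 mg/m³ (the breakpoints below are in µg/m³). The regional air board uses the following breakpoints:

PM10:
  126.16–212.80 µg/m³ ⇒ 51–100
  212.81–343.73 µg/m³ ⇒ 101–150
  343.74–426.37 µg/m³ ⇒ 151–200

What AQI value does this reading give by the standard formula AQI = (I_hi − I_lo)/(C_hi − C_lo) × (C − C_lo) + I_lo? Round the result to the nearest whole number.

83

Convert: 0.18279 mg/m³ = 182.79 µg/m³.
PM10: 182.79 lies in 126.16–212.80, so I_lo=51, I_hi=100, C_lo=126.16, C_hi=212.80.
(100−51)/(212.80−126.16) × (182.79−126.16) + 51 = 49/86.64 × 56.63 + 51 ≈ 83.03 → 83.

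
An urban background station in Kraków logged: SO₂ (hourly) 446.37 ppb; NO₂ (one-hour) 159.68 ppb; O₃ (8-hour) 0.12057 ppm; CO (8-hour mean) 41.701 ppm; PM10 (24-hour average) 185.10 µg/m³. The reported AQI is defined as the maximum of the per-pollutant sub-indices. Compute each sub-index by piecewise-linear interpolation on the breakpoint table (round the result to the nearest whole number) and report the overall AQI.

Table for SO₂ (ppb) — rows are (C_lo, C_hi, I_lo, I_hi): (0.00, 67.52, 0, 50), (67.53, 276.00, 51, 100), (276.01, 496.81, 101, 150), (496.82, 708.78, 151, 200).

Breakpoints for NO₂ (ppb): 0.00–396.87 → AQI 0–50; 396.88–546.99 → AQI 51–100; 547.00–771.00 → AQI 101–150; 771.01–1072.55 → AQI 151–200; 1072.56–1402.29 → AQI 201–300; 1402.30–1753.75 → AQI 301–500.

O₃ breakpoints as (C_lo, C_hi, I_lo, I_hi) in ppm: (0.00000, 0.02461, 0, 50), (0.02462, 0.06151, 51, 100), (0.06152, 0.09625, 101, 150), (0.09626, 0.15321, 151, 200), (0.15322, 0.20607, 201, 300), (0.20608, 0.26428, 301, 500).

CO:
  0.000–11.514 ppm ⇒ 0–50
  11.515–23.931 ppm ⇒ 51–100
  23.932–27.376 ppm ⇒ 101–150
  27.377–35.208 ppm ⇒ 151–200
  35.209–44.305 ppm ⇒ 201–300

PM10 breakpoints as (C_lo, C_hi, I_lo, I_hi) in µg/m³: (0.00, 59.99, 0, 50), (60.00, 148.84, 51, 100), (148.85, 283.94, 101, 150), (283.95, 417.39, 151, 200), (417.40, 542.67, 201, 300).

SO₂: 446.37 lies in 276.01–496.81, so I_lo=101, I_hi=150, C_lo=276.01, C_hi=496.81.
(150−101)/(496.81−276.01) × (446.37−276.01) + 101 = 49/220.80 × 170.36 + 101 ≈ 138.81 → 139.
NO₂: row 0.00–396.87 (AQI 0–50). (50−0)·(159.68−0.00)/(396.87−0.00) + 0 = 50·159.68/396.87 + 0 ≈ 20.12 → 20.
O₃ 0.12057: bracket 0.09626–0.15321 → index 151–200; slope 49/0.05695, offset 0.02431.
AQI = 151 + 49/0.05695·0.02431 ≈ 171.92 ⇒ 172.
CO 41.701: bracket 35.209–44.305 → index 201–300; slope 99/9.096, offset 6.492.
AQI = 201 + 99/9.096·6.492 ≈ 271.66 ⇒ 272.
PM10 185.10: bracket 148.85–283.94 → index 101–150; slope 49/135.09, offset 36.25.
AQI = 101 + 49/135.09·36.25 ≈ 114.15 ⇒ 114.
Sub-indices: SO₂→139, NO₂→20, O₃→172, CO→272, PM10→114. Overall AQI = max = 272; dominant pollutant is CO.

272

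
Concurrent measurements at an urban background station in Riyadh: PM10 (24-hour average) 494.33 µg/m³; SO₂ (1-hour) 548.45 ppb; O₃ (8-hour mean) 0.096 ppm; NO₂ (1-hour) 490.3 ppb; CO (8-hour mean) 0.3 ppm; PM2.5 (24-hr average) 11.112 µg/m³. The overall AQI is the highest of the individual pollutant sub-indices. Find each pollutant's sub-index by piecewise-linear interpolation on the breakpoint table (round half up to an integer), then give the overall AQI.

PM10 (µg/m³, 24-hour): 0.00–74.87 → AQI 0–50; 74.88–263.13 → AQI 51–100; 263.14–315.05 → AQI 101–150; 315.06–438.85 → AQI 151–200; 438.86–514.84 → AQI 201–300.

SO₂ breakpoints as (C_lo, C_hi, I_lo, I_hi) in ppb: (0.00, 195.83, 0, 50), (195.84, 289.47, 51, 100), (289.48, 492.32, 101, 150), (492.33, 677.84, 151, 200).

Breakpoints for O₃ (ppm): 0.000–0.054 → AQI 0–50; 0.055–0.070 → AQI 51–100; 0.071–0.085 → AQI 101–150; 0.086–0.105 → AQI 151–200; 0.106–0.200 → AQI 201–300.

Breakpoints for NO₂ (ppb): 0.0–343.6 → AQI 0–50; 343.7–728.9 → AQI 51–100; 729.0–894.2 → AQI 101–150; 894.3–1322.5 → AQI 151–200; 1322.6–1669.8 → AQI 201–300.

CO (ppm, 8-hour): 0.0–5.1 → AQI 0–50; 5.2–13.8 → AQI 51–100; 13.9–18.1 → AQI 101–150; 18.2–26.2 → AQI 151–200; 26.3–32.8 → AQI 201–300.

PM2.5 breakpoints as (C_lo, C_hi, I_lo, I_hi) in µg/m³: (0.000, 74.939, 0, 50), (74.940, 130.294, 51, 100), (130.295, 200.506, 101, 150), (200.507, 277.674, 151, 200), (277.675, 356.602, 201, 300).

273

PM10: 494.33 lies in 438.86–514.84, so I_lo=201, I_hi=300, C_lo=438.86, C_hi=514.84.
(300−201)/(514.84−438.86) × (494.33−438.86) + 201 = 99/75.98 × 55.47 + 201 ≈ 273.28 → 273.
SO₂ 548.45: bracket 492.33–677.84 → index 151–200; slope 49/185.51, offset 56.12.
AQI = 151 + 49/185.51·56.12 ≈ 165.82 ⇒ 166.
O₃: 0.096 lies in 0.086–0.105, so I_lo=151, I_hi=200, C_lo=0.086, C_hi=0.105.
(200−151)/(0.105−0.086) × (0.096−0.086) + 151 = 49/0.019 × 0.010 + 151 ≈ 176.79 → 177.
NO₂: 490.3 lies in 343.7–728.9, so I_lo=51, I_hi=100, C_lo=343.7, C_hi=728.9.
(100−51)/(728.9−343.7) × (490.3−343.7) + 51 = 49/385.2 × 146.6 + 51 ≈ 69.65 → 70.
CO: 0.3 lies in 0.0–5.1, so I_lo=0, I_hi=50, C_lo=0.0, C_hi=5.1.
(50−0)/(5.1−0.0) × (0.3−0.0) + 0 = 50/5.1 × 0.3 + 0 ≈ 2.94 → 3.
PM2.5 11.112: bracket 0.000–74.939 → index 0–50; slope 50/74.939, offset 11.112.
AQI = 0 + 50/74.939·11.112 ≈ 7.41 ⇒ 7.
Sub-indices: PM10→273, SO₂→166, O₃→177, NO₂→70, CO→3, PM2.5→7. Overall AQI = max = 273; dominant pollutant is PM10.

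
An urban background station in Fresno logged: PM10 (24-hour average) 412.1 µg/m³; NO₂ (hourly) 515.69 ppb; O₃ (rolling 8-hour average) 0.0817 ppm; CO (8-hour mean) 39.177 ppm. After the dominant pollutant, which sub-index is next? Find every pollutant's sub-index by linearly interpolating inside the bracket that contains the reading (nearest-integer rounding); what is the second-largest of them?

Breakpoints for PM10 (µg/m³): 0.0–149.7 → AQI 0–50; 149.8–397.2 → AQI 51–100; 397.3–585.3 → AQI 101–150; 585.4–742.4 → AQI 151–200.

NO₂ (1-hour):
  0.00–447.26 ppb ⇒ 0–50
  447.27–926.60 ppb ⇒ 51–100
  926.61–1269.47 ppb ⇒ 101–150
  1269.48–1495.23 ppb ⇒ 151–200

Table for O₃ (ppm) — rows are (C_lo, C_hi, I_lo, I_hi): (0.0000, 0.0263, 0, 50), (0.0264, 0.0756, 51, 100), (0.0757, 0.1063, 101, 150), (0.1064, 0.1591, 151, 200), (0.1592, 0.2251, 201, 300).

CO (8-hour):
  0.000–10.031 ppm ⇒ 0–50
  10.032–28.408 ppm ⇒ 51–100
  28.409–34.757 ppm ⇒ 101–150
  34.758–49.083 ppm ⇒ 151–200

111

PM10 412.1: bracket 397.3–585.3 → index 101–150; slope 49/188.0, offset 14.8.
AQI = 101 + 49/188.0·14.8 ≈ 104.86 ⇒ 105.
NO₂: row 447.27–926.60 (AQI 51–100). (100−51)·(515.69−447.27)/(926.60−447.27) + 51 = 49·68.42/479.33 + 51 ≈ 57.99 → 58.
O₃ 0.0817: bracket 0.0757–0.1063 → index 101–150; slope 49/0.0306, offset 0.0060.
AQI = 101 + 49/0.0306·0.0060 ≈ 110.61 ⇒ 111.
CO: row 34.758–49.083 (AQI 151–200). (200−151)·(39.177−34.758)/(49.083−34.758) + 151 = 49·4.419/14.325 + 151 ≈ 166.12 → 166.
Sub-indices: PM10→105, NO₂→58, O₃→111, CO→166. Ranked high→low: 166, 111, 105, 58. Second-highest sub-index = 111.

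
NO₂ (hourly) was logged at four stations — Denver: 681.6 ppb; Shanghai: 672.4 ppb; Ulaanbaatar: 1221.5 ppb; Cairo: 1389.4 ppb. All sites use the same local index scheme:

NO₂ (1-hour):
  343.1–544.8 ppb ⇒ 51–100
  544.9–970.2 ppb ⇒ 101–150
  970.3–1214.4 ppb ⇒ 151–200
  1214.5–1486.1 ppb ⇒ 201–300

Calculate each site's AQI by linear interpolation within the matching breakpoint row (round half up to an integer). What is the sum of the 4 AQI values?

Denver: 681.6 lies in 544.9–970.2, so I_lo=101, I_hi=150, C_lo=544.9, C_hi=970.2.
(150−101)/(970.2−544.9) × (681.6−544.9) + 101 = 49/425.3 × 136.7 + 101 ≈ 116.75 → 117.
Shanghai: row 544.9–970.2 (AQI 101–150). (150−101)·(672.4−544.9)/(970.2−544.9) + 101 = 49·127.5/425.3 + 101 ≈ 115.69 → 116.
Ulaanbaatar: row 1214.5–1486.1 (AQI 201–300). (300−201)·(1221.5−1214.5)/(1486.1−1214.5) + 201 = 99·7.0/271.6 + 201 ≈ 203.55 → 204.
Cairo: 1389.4 lies in 1214.5–1486.1, so I_lo=201, I_hi=300, C_lo=1214.5, C_hi=1486.1.
(300−201)/(1486.1−1214.5) × (1389.4−1214.5) + 201 = 99/271.6 × 174.9 + 201 ≈ 264.75 → 265.
AQIs: Denver=117, Shanghai=116, Ulaanbaatar=204, Cairo=265. Sum = 117 + 116 + 204 + 265 = 702.

702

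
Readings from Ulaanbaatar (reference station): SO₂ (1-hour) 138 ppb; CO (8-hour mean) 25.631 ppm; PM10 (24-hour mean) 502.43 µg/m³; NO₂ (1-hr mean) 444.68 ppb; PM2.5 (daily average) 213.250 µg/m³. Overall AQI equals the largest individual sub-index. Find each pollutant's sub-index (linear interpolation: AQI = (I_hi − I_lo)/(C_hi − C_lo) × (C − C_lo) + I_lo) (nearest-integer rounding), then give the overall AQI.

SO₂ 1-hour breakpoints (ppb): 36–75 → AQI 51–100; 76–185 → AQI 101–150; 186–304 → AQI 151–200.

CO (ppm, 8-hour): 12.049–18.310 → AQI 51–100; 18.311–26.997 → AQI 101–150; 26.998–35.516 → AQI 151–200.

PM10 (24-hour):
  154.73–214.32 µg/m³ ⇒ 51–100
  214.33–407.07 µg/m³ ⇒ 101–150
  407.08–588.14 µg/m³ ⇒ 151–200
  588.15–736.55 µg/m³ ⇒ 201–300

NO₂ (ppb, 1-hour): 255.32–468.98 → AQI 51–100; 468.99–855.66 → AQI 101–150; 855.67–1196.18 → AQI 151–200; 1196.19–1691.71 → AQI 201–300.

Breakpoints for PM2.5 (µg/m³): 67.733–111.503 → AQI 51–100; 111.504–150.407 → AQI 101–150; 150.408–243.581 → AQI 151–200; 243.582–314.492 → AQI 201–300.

SO₂ 138: bracket 76–185 → index 101–150; slope 49/109, offset 62.
AQI = 101 + 49/109·62 ≈ 128.87 ⇒ 129.
CO: 25.631 lies in 18.311–26.997, so I_lo=101, I_hi=150, C_lo=18.311, C_hi=26.997.
(150−101)/(26.997−18.311) × (25.631−18.311) + 101 = 49/8.686 × 7.320 + 101 ≈ 142.29 → 142.
PM10 502.43: bracket 407.08–588.14 → index 151–200; slope 49/181.06, offset 95.35.
AQI = 151 + 49/181.06·95.35 ≈ 176.80 ⇒ 177.
NO₂: 444.68 lies in 255.32–468.98, so I_lo=51, I_hi=100, C_lo=255.32, C_hi=468.98.
(100−51)/(468.98−255.32) × (444.68−255.32) + 51 = 49/213.66 × 189.36 + 51 ≈ 94.43 → 94.
PM2.5: 213.250 ∈ [150.408, 243.581] ↔ index [151, 200].
151 + (213.250−150.408)·(200−151)/(243.581−150.408) = 151 + 62.842·49/93.173 ≈ 184.05, so AQI = 184.
Sub-indices: SO₂→129, CO→142, PM10→177, NO₂→94, PM2.5→184. Overall AQI = max = 184; dominant pollutant is PM2.5.

184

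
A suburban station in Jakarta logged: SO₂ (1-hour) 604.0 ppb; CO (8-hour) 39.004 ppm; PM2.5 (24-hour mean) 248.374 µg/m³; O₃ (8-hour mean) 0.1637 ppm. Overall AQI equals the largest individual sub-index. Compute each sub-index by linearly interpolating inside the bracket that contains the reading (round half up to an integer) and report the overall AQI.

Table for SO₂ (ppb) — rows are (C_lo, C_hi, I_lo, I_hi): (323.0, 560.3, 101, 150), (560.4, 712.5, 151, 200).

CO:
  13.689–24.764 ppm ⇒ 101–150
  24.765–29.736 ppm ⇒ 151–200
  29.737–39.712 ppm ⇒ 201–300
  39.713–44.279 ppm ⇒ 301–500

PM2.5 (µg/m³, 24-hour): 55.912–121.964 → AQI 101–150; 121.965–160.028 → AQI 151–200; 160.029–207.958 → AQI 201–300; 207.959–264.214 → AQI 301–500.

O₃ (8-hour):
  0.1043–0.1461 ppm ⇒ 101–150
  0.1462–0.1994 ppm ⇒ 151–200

SO₂: row 560.4–712.5 (AQI 151–200). (200−151)·(604.0−560.4)/(712.5−560.4) + 151 = 49·43.6/152.1 + 151 ≈ 165.05 → 165.
CO: row 29.737–39.712 (AQI 201–300). (300−201)·(39.004−29.737)/(39.712−29.737) + 201 = 99·9.267/9.975 + 201 ≈ 292.97 → 293.
PM2.5: 248.374 ∈ [207.959, 264.214] ↔ index [301, 500].
301 + (248.374−207.959)·(500−301)/(264.214−207.959) = 301 + 40.415·199/56.255 ≈ 443.97, so AQI = 444.
O₃: 0.1637 ∈ [0.1462, 0.1994] ↔ index [151, 200].
151 + (0.1637−0.1462)·(200−151)/(0.1994−0.1462) = 151 + 0.0175·49/0.0532 ≈ 167.12, so AQI = 167.
Sub-indices: SO₂→165, CO→293, PM2.5→444, O₃→167. Overall AQI = max = 444; dominant pollutant is PM2.5.
AQI 444: Hazardous.

444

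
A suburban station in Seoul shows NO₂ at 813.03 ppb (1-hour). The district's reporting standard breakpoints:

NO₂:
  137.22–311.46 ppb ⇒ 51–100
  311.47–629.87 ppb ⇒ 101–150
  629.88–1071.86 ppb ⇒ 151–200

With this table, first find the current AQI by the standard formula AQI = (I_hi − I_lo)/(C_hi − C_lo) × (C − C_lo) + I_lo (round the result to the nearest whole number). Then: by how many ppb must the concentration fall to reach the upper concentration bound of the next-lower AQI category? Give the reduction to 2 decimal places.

NO₂: 813.03 ∈ [629.88, 1071.86] ↔ index [151, 200].
151 + (813.03−629.88)·(200−151)/(1071.86−629.88) = 151 + 183.15·49/441.98 ≈ 171.30, so AQI = 171.
Current AQI 171 is in the Unhealthy range (151–200). The next-lower category tops out at AQI 150, whose upper concentration bound is 629.87 ppb.
Reduction needed = 813.03 − 629.87 = 183.16 ppb.

183.16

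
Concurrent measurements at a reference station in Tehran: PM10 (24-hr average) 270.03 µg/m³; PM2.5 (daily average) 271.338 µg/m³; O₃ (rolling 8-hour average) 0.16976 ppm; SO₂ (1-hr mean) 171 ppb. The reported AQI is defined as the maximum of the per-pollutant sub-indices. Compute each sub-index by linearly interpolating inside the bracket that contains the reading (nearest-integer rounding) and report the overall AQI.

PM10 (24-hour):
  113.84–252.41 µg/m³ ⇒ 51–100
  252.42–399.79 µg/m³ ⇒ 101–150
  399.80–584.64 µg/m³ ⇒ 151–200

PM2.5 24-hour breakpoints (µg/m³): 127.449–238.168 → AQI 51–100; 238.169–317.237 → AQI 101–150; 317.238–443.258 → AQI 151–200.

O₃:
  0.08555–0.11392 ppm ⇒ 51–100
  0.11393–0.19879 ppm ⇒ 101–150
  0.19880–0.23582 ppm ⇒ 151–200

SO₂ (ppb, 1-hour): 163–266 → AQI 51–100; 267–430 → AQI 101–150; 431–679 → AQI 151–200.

133

PM10 270.03: bracket 252.42–399.79 → index 101–150; slope 49/147.37, offset 17.61.
AQI = 101 + 49/147.37·17.61 ≈ 106.86 ⇒ 107.
PM2.5: row 238.169–317.237 (AQI 101–150). (150−101)·(271.338−238.169)/(317.237−238.169) + 101 = 49·33.169/79.068 + 101 ≈ 121.56 → 122.
O₃ 0.16976: bracket 0.11393–0.19879 → index 101–150; slope 49/0.08486, offset 0.05583.
AQI = 101 + 49/0.08486·0.05583 ≈ 133.24 ⇒ 133.
SO₂: 171 lies in 163–266, so I_lo=51, I_hi=100, C_lo=163, C_hi=266.
(100−51)/(266−163) × (171−163) + 51 = 49/103 × 8 + 51 ≈ 54.81 → 55.
Sub-indices: PM10→107, PM2.5→122, O₃→133, SO₂→55. Overall AQI = max = 133; dominant pollutant is O₃.
AQI 133: Unhealthy for Sensitive Groups.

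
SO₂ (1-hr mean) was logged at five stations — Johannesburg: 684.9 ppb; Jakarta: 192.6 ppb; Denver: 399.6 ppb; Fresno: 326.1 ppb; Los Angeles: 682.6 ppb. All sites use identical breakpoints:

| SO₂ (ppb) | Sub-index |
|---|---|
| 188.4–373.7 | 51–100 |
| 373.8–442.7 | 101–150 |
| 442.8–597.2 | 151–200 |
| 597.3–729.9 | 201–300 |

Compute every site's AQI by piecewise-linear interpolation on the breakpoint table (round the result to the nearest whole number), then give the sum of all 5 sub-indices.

Johannesburg: row 597.3–729.9 (AQI 201–300). (300−201)·(684.9−597.3)/(729.9−597.3) + 201 = 99·87.6/132.6 + 201 ≈ 266.40 → 266.
Jakarta: 192.6 lies in 188.4–373.7, so I_lo=51, I_hi=100, C_lo=188.4, C_hi=373.7.
(100−51)/(373.7−188.4) × (192.6−188.4) + 51 = 49/185.3 × 4.2 + 51 ≈ 52.11 → 52.
Denver: row 373.8–442.7 (AQI 101–150). (150−101)·(399.6−373.8)/(442.7−373.8) + 101 = 49·25.8/68.9 + 101 ≈ 119.35 → 119.
Fresno: 326.1 lies in 188.4–373.7, so I_lo=51, I_hi=100, C_lo=188.4, C_hi=373.7.
(100−51)/(373.7−188.4) × (326.1−188.4) + 51 = 49/185.3 × 137.7 + 51 ≈ 87.41 → 87.
Los Angeles: row 597.3–729.9 (AQI 201–300). (300−201)·(682.6−597.3)/(729.9−597.3) + 201 = 99·85.3/132.6 + 201 ≈ 264.69 → 265.
AQIs: Johannesburg=266, Jakarta=52, Denver=119, Fresno=87, Los Angeles=265. Sum = 266 + 52 + 119 + 87 + 265 = 789.

789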